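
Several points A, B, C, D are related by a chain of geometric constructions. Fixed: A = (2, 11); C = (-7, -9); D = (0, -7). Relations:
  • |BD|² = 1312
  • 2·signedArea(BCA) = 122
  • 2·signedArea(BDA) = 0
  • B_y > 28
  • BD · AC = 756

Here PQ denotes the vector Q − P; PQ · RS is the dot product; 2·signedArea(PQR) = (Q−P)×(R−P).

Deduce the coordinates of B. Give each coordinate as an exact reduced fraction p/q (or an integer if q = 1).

B = (4, 29)

1. B_x = 4  [2·signedArea(BDA) = 0 ∩ BD · AC = 756]
2. B_y = 29  [2·signedArea(BDA) = 0 ∩ BD · AC = 756]
   → B = (4, 29)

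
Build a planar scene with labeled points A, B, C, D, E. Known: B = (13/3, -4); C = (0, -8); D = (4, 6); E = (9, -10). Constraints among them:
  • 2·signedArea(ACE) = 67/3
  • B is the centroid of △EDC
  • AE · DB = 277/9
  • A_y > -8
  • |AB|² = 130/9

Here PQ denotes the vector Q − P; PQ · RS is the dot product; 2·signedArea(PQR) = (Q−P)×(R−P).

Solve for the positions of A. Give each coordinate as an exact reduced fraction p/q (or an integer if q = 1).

A = (20/3, -7)

1. A_x = 20/3  [AE · DB = 277/9 ∩ 2·signedArea(ACE) = 67/3]
2. A_y = -7  [AE · DB = 277/9 ∩ 2·signedArea(ACE) = 67/3]
   → A = (20/3, -7)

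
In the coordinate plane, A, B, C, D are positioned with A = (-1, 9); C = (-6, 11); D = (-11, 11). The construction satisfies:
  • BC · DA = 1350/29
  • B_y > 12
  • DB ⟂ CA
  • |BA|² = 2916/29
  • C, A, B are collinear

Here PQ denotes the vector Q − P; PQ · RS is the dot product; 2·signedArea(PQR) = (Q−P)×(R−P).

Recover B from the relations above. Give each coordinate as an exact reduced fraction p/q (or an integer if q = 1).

1. B_x = -299/29  [C, A, B are collinear ∩ DB ⟂ CA]
2. B_y = 369/29  [C, A, B are collinear ∩ DB ⟂ CA]
   → B = (-299/29, 369/29)

B = (-299/29, 369/29)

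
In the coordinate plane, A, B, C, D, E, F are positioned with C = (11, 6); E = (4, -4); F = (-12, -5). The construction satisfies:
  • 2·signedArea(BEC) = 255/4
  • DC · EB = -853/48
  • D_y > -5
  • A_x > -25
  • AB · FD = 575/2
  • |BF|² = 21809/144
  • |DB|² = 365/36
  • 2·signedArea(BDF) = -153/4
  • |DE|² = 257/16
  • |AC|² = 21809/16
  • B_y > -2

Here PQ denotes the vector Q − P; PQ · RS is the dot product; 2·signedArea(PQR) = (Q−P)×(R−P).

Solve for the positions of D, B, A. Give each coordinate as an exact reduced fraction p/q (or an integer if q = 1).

1. B_x = -1/3  [line -10·x + 7·y + 17/4 = 0 ∩ |BF|² = 21809/144]
2. B_y = -13/12  [line -10·x + 7·y + 17/4 = 0 ∩ |BF|² = 21809/144]
   → B = (-1/3, -13/12)
3. D_x = 0  [DC · EB = -853/48 ∩ 2·signedArea(BDF) = -153/4]
4. D_y = -17/4  [DC · EB = -853/48 ∩ 2·signedArea(BDF) = -153/4]
   → D = (0, -17/4)
5. A_x = -24  [line -12·x + -3/4·y + -4677/16 = 0 ∩ |AC|² = 21809/16]
6. A_y = -23/4  [line -12·x + -3/4·y + -4677/16 = 0 ∩ |AC|² = 21809/16]
   → A = (-24, -23/4)

A = (-24, -23/4)
B = (-1/3, -13/12)
D = (0, -17/4)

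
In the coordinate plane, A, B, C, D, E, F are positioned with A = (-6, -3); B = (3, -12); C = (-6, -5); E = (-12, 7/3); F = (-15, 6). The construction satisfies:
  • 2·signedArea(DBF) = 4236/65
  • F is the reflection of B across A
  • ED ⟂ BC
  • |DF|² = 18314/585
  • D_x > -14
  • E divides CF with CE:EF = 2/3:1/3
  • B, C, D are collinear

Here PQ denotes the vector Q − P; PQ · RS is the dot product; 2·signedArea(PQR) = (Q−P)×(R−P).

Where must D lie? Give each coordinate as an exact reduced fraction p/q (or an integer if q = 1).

1. D_x = -864/65  [B, C, D are collinear ∩ ED ⟂ BC]
2. D_y = 131/195  [B, C, D are collinear ∩ ED ⟂ BC]
   → D = (-864/65, 131/195)

D = (-864/65, 131/195)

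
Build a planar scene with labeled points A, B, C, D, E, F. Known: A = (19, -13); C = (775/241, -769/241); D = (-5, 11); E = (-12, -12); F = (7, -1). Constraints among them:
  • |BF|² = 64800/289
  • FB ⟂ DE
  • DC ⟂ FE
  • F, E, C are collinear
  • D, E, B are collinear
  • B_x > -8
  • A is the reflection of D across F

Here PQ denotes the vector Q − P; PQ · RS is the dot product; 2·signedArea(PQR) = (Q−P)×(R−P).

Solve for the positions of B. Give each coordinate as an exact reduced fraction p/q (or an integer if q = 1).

B = (-2117/289, 971/289)

1. B_x = -2117/289  [D, E, B are collinear ∩ FB ⟂ DE]
2. B_y = 971/289  [D, E, B are collinear ∩ FB ⟂ DE]
   → B = (-2117/289, 971/289)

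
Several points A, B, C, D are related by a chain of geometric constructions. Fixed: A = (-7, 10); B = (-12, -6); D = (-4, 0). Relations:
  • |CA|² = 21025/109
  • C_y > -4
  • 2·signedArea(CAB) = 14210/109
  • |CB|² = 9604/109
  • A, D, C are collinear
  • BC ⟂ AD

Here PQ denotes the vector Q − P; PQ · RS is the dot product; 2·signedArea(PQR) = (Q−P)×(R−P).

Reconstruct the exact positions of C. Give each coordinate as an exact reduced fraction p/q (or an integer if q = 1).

C = (-328/109, -360/109)

1. C_x = -328/109  [A, D, C are collinear ∩ BC ⟂ AD]
2. C_y = -360/109  [A, D, C are collinear ∩ BC ⟂ AD]
   → C = (-328/109, -360/109)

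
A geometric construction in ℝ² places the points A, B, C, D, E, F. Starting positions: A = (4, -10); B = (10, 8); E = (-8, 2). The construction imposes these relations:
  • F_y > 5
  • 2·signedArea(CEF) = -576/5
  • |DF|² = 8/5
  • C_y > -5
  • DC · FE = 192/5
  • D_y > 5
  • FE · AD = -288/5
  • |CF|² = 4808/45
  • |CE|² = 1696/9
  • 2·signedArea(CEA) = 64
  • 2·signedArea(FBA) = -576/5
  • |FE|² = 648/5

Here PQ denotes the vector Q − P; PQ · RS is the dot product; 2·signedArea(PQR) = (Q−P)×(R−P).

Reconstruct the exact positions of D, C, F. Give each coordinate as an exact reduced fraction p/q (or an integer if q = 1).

C = (4, -14/3)
D = (4, 6)
F = (14/5, 28/5)

1. F_x = 14/5  [line 18·x + -6·y + -84/5 = 0 ∩ |FE|² = 648/5]
2. F_y = 28/5  [line 18·x + -6·y + -84/5 = 0 ∩ |FE|² = 648/5]
   → F = (14/5, 28/5)
3. D_x = 4  [line -54/5·x + -18/5·y + 324/5 = 0 ∩ |DF|² = 8/5]
4. D_y = 6  [line -54/5·x + -18/5·y + 324/5 = 0 ∩ |DF|² = 8/5]
   → D = (4, 6)
5. C_x = 4  [DC · FE = 192/5 ∩ 2·signedArea(CEF) = -576/5]
6. C_y = -14/3  [DC · FE = 192/5 ∩ 2·signedArea(CEF) = -576/5]
   → C = (4, -14/3)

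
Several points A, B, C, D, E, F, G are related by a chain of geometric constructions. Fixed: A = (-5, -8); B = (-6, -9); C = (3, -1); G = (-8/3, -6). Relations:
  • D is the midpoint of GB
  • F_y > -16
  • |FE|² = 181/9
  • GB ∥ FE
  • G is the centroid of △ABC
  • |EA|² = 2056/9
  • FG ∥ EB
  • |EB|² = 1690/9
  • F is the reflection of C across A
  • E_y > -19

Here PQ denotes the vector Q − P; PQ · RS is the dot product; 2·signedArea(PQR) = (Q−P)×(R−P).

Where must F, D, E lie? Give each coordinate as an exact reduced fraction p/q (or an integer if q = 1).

D = (-13/3, -15/2)
E = (-49/3, -18)
F = (-13, -15)

1. F_x = -13  [F is the reflection of C across A]
2. F_y = -15  [F is the reflection of C across A]
   → F = (-13, -15)
3. D_x = -13/3  [D is the midpoint of GB]
4. D_y = -15/2  [D is the midpoint of GB]
   → D = (-13/3, -15/2)
5. E_x = -49/3  [FG ∥ EB ∩ GB ∥ FE]
6. E_y = -18  [FG ∥ EB ∩ GB ∥ FE]
   → E = (-49/3, -18)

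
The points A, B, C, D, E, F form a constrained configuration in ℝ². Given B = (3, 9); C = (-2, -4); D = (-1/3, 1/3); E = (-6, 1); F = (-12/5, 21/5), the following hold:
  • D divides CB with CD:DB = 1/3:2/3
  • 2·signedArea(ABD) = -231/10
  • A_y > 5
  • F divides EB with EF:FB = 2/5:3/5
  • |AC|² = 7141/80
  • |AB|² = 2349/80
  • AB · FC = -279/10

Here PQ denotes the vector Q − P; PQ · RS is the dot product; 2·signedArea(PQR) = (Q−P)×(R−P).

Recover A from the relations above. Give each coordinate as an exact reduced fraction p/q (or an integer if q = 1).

A = (-21/20, 27/5)

1. A_x = -21/20  [2·signedArea(ABD) = -231/10 ∩ AB · FC = -279/10]
2. A_y = 27/5  [2·signedArea(ABD) = -231/10 ∩ AB · FC = -279/10]
   → A = (-21/20, 27/5)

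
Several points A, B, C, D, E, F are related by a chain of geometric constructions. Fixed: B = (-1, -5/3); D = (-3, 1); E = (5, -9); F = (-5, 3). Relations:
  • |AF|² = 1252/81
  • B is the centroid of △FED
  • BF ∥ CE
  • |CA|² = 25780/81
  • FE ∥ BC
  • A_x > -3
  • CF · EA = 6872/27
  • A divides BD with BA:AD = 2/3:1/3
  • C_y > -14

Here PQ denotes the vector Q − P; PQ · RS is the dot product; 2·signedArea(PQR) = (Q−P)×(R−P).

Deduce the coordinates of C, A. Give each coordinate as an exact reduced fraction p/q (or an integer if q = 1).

A = (-7/3, 1/9)
C = (9, -41/3)

1. C_x = 9  [BF ∥ CE ∩ FE ∥ BC]
2. C_y = -41/3  [BF ∥ CE ∩ FE ∥ BC]
   → C = (9, -41/3)
3. A_x = -7/3  [A divides BD with BA:AD = 2/3:1/3]
4. A_y = 1/9  [A divides BD with BA:AD = 2/3:1/3]
   → A = (-7/3, 1/9)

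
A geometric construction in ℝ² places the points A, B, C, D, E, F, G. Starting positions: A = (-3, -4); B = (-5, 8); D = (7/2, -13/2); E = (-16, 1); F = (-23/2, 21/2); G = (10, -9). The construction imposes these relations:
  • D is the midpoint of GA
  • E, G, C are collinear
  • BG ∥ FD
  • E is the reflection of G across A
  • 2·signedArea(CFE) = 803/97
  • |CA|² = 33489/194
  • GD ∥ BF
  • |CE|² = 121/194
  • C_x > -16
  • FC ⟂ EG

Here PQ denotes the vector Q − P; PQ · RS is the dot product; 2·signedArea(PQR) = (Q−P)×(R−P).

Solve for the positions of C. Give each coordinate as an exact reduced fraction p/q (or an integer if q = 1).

1. C_x = -2961/194  [E, G, C are collinear ∩ FC ⟂ EG]
2. C_y = 139/194  [E, G, C are collinear ∩ FC ⟂ EG]
   → C = (-2961/194, 139/194)

C = (-2961/194, 139/194)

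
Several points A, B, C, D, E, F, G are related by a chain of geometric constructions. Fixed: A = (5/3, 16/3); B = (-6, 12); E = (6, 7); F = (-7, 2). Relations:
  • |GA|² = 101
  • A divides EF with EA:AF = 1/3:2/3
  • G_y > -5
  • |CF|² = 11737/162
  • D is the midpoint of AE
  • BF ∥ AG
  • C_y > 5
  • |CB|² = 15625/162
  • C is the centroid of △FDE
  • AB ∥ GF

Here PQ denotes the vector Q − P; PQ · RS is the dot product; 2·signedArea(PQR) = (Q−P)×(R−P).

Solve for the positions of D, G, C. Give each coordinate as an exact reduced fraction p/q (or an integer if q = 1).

1. D_x = 23/6  [D is the midpoint of AE]
2. D_y = 37/6  [D is the midpoint of AE]
   → D = (23/6, 37/6)
3. G_x = 2/3  [AB ∥ GF ∩ BF ∥ AG]
4. G_y = -14/3  [AB ∥ GF ∩ BF ∥ AG]
   → G = (2/3, -14/3)
5. C_x = 17/18  [C is the centroid of △FDE]
6. C_y = 91/18  [C is the centroid of △FDE]
   → C = (17/18, 91/18)

C = (17/18, 91/18)
D = (23/6, 37/6)
G = (2/3, -14/3)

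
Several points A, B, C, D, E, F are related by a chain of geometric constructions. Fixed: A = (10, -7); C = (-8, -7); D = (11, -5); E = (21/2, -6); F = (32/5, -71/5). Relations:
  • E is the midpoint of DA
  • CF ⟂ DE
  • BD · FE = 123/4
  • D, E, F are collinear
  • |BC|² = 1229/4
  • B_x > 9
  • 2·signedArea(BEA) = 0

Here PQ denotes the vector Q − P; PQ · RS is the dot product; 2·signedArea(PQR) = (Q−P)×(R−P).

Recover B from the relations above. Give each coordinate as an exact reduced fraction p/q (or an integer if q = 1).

B = (19/2, -8)

1. B_x = 19/2  [2·signedArea(BEA) = 0 ∩ BD · FE = 123/4]
2. B_y = -8  [2·signedArea(BEA) = 0 ∩ BD · FE = 123/4]
   → B = (19/2, -8)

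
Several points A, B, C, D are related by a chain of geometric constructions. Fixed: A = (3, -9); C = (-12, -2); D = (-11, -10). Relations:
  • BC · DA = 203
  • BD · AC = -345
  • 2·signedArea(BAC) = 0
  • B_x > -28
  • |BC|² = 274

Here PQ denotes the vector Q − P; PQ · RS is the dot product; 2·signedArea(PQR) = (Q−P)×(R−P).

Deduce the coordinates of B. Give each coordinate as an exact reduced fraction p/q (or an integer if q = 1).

B = (-27, 5)

1. B_x = -27  [2·signedArea(BAC) = 0 ∩ BD · AC = -345]
2. B_y = 5  [2·signedArea(BAC) = 0 ∩ BD · AC = -345]
   → B = (-27, 5)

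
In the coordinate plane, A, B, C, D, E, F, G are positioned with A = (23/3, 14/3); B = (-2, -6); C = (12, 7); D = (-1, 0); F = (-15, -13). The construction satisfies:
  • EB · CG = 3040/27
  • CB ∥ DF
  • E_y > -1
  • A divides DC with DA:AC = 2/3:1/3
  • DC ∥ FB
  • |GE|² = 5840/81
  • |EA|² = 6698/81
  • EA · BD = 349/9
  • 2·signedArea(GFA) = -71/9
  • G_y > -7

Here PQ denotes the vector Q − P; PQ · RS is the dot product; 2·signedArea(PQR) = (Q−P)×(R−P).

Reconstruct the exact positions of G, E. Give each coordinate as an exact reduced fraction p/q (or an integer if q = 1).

E = (2/9, -5/9)
G = (-6, -19/3)

1. E_x = 2/9  [line -1·x + -6·y + -28/9 = 0 ∩ |EA|² = 6698/81]
2. E_y = -5/9  [line -1·x + -6·y + -28/9 = 0 ∩ |EA|² = 6698/81]
   → E = (2/9, -5/9)
3. G_x = -6  [2·signedArea(GFA) = -71/9 ∩ EB · CG = 3040/27]
4. G_y = -19/3  [2·signedArea(GFA) = -71/9 ∩ EB · CG = 3040/27]
   → G = (-6, -19/3)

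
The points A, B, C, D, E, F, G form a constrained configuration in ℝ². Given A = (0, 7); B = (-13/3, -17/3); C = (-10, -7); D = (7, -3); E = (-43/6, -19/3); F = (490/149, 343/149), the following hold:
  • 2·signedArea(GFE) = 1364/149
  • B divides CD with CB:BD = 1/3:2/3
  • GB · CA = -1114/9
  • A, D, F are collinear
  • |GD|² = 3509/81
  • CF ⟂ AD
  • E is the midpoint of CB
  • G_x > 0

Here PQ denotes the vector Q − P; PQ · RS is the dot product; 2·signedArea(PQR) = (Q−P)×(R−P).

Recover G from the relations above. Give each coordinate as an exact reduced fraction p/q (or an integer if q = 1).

G = (8/9, -5/9)

1. G_x = 8/9  [2·signedArea(GFE) = 1364/149 ∩ GB · CA = -1114/9]
2. G_y = -5/9  [2·signedArea(GFE) = 1364/149 ∩ GB · CA = -1114/9]
   → G = (8/9, -5/9)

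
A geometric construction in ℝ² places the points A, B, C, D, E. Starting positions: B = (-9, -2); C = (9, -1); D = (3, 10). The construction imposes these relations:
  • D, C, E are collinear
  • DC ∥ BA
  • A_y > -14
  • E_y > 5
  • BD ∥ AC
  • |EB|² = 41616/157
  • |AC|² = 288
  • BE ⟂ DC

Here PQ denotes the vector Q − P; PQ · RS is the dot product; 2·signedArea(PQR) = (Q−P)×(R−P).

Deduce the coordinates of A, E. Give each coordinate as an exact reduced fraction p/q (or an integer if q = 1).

1. A_x = -3  [BD ∥ AC ∩ DC ∥ BA]
2. A_y = -13  [BD ∥ AC ∩ DC ∥ BA]
   → A = (-3, -13)
3. E_x = 831/157  [D, C, E are collinear ∩ BE ⟂ DC]
4. E_y = 910/157  [D, C, E are collinear ∩ BE ⟂ DC]
   → E = (831/157, 910/157)

A = (-3, -13)
E = (831/157, 910/157)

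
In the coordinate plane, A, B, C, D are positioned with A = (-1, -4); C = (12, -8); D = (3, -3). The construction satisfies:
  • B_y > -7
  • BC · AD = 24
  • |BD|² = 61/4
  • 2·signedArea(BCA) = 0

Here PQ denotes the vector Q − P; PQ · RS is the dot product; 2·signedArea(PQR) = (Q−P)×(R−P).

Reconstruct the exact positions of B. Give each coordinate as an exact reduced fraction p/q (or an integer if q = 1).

1. B_x = 11/2  [2·signedArea(BCA) = 0 ∩ BC · AD = 24]
2. B_y = -6  [2·signedArea(BCA) = 0 ∩ BC · AD = 24]
   → B = (11/2, -6)

B = (11/2, -6)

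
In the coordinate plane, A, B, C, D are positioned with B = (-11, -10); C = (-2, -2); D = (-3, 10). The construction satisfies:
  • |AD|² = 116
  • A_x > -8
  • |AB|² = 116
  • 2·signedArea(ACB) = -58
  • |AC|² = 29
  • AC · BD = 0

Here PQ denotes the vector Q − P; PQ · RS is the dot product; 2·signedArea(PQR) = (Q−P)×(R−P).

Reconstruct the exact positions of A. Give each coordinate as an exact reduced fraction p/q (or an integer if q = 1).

1. A_x = -7  [AC · BD = 0 ∩ 2·signedArea(ACB) = -58]
2. A_y = 0  [AC · BD = 0 ∩ 2·signedArea(ACB) = -58]
   → A = (-7, 0)

A = (-7, 0)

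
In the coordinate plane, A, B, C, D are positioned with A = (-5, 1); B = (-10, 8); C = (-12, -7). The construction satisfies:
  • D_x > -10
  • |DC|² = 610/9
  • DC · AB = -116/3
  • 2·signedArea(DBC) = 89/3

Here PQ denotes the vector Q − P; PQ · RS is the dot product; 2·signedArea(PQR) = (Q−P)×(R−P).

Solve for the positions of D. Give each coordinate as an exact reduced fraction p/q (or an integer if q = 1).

1. D_x = -9  [DC · AB = -116/3 ∩ 2·signedArea(DBC) = 89/3]
2. D_y = 2/3  [DC · AB = -116/3 ∩ 2·signedArea(DBC) = 89/3]
   → D = (-9, 2/3)

D = (-9, 2/3)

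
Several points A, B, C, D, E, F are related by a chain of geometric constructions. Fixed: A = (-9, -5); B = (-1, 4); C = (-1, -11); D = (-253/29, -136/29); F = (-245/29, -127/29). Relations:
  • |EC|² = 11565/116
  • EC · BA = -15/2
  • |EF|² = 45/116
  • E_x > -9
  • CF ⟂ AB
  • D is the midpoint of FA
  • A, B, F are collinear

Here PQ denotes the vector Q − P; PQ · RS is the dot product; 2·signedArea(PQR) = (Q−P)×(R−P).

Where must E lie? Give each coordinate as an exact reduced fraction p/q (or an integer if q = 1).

E = (-257/29, -281/58)

1. E_x = -257/29  [line 8·x + 9·y + 229/2 = 0 ∩ |EF|² = 45/116]
2. E_y = -281/58  [line 8·x + 9·y + 229/2 = 0 ∩ |EF|² = 45/116]
   → E = (-257/29, -281/58)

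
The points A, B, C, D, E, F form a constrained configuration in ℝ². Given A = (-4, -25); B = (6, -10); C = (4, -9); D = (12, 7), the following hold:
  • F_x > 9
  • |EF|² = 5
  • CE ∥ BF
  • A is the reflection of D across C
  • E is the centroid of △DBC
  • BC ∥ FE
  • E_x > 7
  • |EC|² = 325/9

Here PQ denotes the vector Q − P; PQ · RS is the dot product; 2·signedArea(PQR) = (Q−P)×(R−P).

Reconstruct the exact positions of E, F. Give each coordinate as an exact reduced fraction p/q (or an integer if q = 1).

1. E_x = 22/3  [E is the centroid of △DBC]
2. E_y = -4  [E is the centroid of △DBC]
   → E = (22/3, -4)
3. F_x = 28/3  [BC ∥ FE ∩ CE ∥ BF]
4. F_y = -5  [BC ∥ FE ∩ CE ∥ BF]
   → F = (28/3, -5)

E = (22/3, -4)
F = (28/3, -5)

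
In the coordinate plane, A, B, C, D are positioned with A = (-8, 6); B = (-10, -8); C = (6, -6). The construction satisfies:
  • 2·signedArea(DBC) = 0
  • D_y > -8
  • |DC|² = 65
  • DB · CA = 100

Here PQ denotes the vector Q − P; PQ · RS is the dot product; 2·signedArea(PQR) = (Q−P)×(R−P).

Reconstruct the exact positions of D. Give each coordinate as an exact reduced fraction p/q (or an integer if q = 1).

D = (-2, -7)

1. D_x = -2  [2·signedArea(DBC) = 0 ∩ DB · CA = 100]
2. D_y = -7  [2·signedArea(DBC) = 0 ∩ DB · CA = 100]
   → D = (-2, -7)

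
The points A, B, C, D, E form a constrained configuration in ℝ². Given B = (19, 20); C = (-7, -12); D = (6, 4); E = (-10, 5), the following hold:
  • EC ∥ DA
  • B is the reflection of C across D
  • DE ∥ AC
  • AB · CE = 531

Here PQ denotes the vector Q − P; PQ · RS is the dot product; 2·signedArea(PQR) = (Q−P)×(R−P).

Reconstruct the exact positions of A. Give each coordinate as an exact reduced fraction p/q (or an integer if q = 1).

1. A_x = 9  [DE ∥ AC ∩ EC ∥ DA]
2. A_y = -13  [DE ∥ AC ∩ EC ∥ DA]
   → A = (9, -13)

A = (9, -13)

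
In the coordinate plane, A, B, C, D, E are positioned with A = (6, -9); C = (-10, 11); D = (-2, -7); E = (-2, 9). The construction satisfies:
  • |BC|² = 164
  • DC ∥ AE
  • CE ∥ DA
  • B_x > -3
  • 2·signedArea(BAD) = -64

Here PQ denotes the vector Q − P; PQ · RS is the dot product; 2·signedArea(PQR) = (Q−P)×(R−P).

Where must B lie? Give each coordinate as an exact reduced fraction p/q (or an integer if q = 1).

1. B_x = -2  [line -2·x + -8·y + 4 = 0 ∩ |BC|² = 164]
2. B_y = 1  [line -2·x + -8·y + 4 = 0 ∩ |BC|² = 164]
   → B = (-2, 1)

B = (-2, 1)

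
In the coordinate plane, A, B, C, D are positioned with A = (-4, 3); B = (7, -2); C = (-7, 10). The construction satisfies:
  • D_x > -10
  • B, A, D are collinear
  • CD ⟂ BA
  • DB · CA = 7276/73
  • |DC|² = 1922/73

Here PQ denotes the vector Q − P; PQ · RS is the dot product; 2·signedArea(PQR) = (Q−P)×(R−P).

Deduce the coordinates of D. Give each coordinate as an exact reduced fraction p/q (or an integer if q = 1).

1. D_x = -666/73  [B, A, D are collinear ∩ CD ⟂ BA]
2. D_y = 389/73  [B, A, D are collinear ∩ CD ⟂ BA]
   → D = (-666/73, 389/73)

D = (-666/73, 389/73)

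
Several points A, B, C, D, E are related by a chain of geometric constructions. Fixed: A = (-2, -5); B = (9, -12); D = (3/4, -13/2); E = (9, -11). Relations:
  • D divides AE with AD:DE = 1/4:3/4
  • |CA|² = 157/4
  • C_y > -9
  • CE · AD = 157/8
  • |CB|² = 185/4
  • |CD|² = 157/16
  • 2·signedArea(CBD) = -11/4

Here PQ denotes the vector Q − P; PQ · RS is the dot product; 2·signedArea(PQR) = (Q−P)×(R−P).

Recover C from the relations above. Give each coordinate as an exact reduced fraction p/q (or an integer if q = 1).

1. C_x = 7/2  [2·signedArea(CBD) = -11/4 ∩ CE · AD = 157/8]
2. C_y = -8  [2·signedArea(CBD) = -11/4 ∩ CE · AD = 157/8]
   → C = (7/2, -8)

C = (7/2, -8)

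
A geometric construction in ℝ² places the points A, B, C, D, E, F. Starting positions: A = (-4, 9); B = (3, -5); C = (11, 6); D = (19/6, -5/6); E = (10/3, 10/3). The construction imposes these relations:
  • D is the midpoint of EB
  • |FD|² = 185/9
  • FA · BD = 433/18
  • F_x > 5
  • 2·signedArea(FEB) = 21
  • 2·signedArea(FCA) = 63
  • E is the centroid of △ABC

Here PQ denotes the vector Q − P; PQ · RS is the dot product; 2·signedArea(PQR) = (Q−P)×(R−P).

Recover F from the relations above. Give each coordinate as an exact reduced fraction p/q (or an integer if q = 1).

F = (35/6, 17/6)

1. F_x = 35/6  [2·signedArea(FCA) = 63 ∩ FA · BD = 433/18]
2. F_y = 17/6  [2·signedArea(FCA) = 63 ∩ FA · BD = 433/18]
   → F = (35/6, 17/6)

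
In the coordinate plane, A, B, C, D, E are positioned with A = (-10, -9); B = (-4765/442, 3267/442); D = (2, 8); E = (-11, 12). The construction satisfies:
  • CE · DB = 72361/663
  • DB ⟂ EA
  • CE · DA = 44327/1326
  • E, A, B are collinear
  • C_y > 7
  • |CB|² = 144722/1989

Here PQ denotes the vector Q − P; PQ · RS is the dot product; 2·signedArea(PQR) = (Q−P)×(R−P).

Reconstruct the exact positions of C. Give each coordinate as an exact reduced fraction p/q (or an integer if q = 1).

C = (-999/442, 10339/1326)

1. C_x = -999/442  [CE · DB = 72361/663 ∩ CE · DA = 44327/1326]
2. C_y = 10339/1326  [CE · DB = 72361/663 ∩ CE · DA = 44327/1326]
   → C = (-999/442, 10339/1326)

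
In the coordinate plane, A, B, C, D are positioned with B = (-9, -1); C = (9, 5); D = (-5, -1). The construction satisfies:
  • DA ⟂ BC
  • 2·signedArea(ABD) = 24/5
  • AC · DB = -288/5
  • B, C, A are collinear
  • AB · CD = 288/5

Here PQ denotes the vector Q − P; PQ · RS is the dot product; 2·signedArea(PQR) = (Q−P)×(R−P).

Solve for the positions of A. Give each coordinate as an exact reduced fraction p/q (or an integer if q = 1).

1. A_x = -27/5  [B, C, A are collinear ∩ DA ⟂ BC]
2. A_y = 1/5  [B, C, A are collinear ∩ DA ⟂ BC]
   → A = (-27/5, 1/5)

A = (-27/5, 1/5)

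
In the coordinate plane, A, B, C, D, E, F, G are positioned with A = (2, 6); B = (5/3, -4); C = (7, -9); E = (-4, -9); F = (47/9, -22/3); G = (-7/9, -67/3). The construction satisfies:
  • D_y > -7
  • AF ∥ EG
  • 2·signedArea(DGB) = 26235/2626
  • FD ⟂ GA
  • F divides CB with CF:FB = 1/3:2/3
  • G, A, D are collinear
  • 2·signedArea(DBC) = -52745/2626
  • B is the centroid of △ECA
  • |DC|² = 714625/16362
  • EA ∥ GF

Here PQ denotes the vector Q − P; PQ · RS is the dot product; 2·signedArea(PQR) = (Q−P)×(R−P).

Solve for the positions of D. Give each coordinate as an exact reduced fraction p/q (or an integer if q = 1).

1. D_x = 17393/23634  [G, A, D are collinear ∩ FD ⟂ GA]
2. D_y = -54307/7878  [G, A, D are collinear ∩ FD ⟂ GA]
   → D = (17393/23634, -54307/7878)

D = (17393/23634, -54307/7878)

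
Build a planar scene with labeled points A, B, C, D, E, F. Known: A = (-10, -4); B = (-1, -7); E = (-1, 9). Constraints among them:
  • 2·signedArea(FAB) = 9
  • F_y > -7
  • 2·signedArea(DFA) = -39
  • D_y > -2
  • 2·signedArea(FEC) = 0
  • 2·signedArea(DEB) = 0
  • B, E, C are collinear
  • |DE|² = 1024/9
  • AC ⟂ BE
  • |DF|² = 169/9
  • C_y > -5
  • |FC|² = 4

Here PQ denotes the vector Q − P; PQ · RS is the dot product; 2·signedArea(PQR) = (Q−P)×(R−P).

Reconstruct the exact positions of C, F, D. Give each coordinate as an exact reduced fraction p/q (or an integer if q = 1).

C = (-1, -4)
D = (-1, -5/3)
F = (-1, -6)

1. C_x = -1  [B, E, C are collinear ∩ AC ⟂ BE]
2. C_y = -4  [B, E, C are collinear ∩ AC ⟂ BE]
   → C = (-1, -4)
3. F_x = -1  [2·signedArea(FEC) = 0 ∩ 2·signedArea(FAB) = 9]
4. F_y = -6  [2·signedArea(FEC) = 0 ∩ 2·signedArea(FAB) = 9]
   → F = (-1, -6)
5. D_x = -1  [2·signedArea(DEB) = 0 ∩ 2·signedArea(DFA) = -39]
6. D_y = -5/3  [2·signedArea(DEB) = 0 ∩ 2·signedArea(DFA) = -39]
   → D = (-1, -5/3)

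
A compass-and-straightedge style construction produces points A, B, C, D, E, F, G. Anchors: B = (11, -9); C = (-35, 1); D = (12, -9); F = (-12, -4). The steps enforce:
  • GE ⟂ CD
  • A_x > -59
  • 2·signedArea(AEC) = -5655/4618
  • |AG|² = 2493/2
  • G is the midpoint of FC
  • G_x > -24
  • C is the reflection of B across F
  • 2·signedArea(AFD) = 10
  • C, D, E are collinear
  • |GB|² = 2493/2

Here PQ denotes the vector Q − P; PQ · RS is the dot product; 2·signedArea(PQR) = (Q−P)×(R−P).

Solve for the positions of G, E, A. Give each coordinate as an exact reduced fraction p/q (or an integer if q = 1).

A = (-58, 6)
E = (-108473/4618, -3346/2309)
G = (-47/2, -3/2)

1. G_x = -47/2  [G is the midpoint of FC]
2. G_y = -3/2  [G is the midpoint of FC]
   → G = (-47/2, -3/2)
3. E_x = -108473/4618  [C, D, E are collinear ∩ GE ⟂ CD]
4. E_y = -3346/2309  [C, D, E are collinear ∩ GE ⟂ CD]
   → E = (-108473/4618, -3346/2309)
5. A_x = -58  [2·signedArea(AEC) = -5655/4618 ∩ 2·signedArea(AFD) = 10]
6. A_y = 6  [2·signedArea(AEC) = -5655/4618 ∩ 2·signedArea(AFD) = 10]
   → A = (-58, 6)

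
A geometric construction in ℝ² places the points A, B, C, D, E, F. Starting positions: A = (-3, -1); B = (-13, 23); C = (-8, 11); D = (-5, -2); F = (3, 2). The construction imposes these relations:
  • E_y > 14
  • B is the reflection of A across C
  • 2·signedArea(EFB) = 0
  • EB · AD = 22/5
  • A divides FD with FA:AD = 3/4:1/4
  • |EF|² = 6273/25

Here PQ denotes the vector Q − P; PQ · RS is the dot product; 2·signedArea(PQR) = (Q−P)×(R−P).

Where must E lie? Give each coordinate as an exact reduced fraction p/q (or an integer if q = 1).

E = (-33/5, 73/5)

1. E_x = -33/5  [2·signedArea(EFB) = 0 ∩ EB · AD = 22/5]
2. E_y = 73/5  [2·signedArea(EFB) = 0 ∩ EB · AD = 22/5]
   → E = (-33/5, 73/5)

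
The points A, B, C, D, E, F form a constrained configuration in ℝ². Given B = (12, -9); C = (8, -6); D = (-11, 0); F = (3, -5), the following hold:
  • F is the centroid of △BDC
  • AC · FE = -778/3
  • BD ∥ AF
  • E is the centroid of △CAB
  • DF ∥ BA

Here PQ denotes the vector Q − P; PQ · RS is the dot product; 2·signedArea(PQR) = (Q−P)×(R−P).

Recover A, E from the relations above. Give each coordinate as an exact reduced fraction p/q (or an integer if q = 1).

A = (26, -14)
E = (46/3, -29/3)

1. A_x = 26  [BD ∥ AF ∩ DF ∥ BA]
2. A_y = -14  [BD ∥ AF ∩ DF ∥ BA]
   → A = (26, -14)
3. E_x = 46/3  [E is the centroid of △CAB]
4. E_y = -29/3  [E is the centroid of △CAB]
   → E = (46/3, -29/3)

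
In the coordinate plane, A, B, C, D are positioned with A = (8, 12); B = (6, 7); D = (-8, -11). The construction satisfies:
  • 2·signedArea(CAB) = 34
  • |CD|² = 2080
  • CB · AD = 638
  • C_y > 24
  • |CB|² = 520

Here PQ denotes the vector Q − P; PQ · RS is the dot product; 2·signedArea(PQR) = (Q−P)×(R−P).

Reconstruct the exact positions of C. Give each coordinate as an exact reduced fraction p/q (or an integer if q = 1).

1. C_x = 20  [2·signedArea(CAB) = 34 ∩ CB · AD = 638]
2. C_y = 25  [2·signedArea(CAB) = 34 ∩ CB · AD = 638]
   → C = (20, 25)

C = (20, 25)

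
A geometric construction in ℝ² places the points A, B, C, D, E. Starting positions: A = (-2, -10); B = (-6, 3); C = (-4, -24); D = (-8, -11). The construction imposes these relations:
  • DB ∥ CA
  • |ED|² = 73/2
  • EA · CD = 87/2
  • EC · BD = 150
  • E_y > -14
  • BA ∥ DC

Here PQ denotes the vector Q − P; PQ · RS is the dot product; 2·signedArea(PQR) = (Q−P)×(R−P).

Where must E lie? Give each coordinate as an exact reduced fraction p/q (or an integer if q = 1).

E = (-5/2, -27/2)

1. E_x = -5/2  [EA · CD = 87/2 ∩ EC · BD = 150]
2. E_y = -27/2  [EA · CD = 87/2 ∩ EC · BD = 150]
   → E = (-5/2, -27/2)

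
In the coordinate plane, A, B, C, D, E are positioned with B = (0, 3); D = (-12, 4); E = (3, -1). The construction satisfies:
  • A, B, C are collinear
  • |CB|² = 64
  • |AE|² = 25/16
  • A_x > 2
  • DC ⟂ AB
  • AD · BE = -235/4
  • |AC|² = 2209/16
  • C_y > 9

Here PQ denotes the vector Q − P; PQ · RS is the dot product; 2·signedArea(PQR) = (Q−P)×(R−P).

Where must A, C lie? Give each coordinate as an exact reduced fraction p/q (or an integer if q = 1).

A = (9/4, 0)
C = (-24/5, 47/5)

1. A_x = 9/4  [line -3·x + 4·y + 27/4 = 0 ∩ |AE|² = 25/16]
2. A_y = 0  [line -3·x + 4·y + 27/4 = 0 ∩ |AE|² = 25/16]
   → A = (9/4, 0)
3. C_x = -24/5  [A, B, C are collinear ∩ DC ⟂ AB]
4. C_y = 47/5  [A, B, C are collinear ∩ DC ⟂ AB]
   → C = (-24/5, 47/5)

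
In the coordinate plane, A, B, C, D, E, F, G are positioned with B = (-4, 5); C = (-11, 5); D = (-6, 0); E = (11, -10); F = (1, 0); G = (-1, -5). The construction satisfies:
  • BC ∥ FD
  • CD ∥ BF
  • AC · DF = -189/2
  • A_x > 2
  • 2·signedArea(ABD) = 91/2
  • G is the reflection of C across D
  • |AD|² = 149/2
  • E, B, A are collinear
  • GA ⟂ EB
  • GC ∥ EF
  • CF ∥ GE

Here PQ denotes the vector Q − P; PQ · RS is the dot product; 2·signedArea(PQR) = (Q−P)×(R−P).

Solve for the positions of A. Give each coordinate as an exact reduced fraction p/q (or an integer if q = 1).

1. A_x = 5/2  [E, B, A are collinear ∩ GA ⟂ EB]
2. A_y = -3/2  [E, B, A are collinear ∩ GA ⟂ EB]
   → A = (5/2, -3/2)

A = (5/2, -3/2)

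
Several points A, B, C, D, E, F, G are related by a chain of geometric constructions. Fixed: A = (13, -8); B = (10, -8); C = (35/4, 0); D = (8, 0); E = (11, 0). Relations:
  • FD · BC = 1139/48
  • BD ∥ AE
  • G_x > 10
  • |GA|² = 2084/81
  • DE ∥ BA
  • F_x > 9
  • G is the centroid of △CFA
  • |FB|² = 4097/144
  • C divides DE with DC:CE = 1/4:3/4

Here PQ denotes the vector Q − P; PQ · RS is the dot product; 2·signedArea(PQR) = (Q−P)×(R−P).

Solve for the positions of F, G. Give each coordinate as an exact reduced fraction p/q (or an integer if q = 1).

1. F_x = 119/12  [line 5/4·x + -8·y + -1619/48 = 0 ∩ |FB|² = 4097/144]
2. F_y = -8/3  [line 5/4·x + -8·y + -1619/48 = 0 ∩ |FB|² = 4097/144]
   → F = (119/12, -8/3)
3. G_x = 95/9  [G is the centroid of △CFA]
4. G_y = -32/9  [G is the centroid of △CFA]
   → G = (95/9, -32/9)

F = (119/12, -8/3)
G = (95/9, -32/9)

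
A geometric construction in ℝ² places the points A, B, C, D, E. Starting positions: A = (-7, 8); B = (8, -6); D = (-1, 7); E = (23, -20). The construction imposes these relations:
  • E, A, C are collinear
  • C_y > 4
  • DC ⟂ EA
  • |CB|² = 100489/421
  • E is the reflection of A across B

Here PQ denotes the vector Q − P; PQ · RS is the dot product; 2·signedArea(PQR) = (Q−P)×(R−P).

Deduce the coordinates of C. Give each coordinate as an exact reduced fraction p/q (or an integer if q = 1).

1. C_x = -1387/421  [E, A, C are collinear ∩ DC ⟂ EA]
2. C_y = 1912/421  [E, A, C are collinear ∩ DC ⟂ EA]
   → C = (-1387/421, 1912/421)

C = (-1387/421, 1912/421)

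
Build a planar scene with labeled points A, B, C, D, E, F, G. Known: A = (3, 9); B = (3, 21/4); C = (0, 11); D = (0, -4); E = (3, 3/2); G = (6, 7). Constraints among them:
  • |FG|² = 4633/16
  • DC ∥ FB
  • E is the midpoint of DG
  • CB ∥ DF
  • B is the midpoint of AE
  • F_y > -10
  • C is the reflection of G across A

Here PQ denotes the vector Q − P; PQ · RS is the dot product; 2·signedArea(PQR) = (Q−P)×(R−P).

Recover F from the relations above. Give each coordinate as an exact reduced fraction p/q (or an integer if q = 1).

1. F_x = 3  [DC ∥ FB ∩ CB ∥ DF]
2. F_y = -39/4  [DC ∥ FB ∩ CB ∥ DF]
   → F = (3, -39/4)

F = (3, -39/4)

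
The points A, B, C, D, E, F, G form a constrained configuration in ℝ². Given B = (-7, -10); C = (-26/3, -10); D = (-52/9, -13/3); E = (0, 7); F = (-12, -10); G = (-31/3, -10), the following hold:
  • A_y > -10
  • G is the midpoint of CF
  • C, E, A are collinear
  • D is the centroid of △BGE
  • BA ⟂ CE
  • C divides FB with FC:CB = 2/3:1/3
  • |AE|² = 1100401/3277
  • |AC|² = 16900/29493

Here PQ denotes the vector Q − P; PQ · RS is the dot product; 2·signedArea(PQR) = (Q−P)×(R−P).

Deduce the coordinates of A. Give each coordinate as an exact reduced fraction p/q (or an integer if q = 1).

1. A_x = -27274/3277  [C, E, A are collinear ∩ BA ⟂ CE]
2. A_y = -30560/3277  [C, E, A are collinear ∩ BA ⟂ CE]
   → A = (-27274/3277, -30560/3277)

A = (-27274/3277, -30560/3277)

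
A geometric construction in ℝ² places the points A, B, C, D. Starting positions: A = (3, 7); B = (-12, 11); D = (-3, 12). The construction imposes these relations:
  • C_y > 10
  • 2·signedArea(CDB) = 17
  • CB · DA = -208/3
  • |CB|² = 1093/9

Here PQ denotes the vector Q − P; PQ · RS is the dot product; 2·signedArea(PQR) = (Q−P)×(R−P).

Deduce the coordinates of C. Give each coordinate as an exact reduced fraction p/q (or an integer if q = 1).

C = (-1, 31/3)

1. C_x = -1  [2·signedArea(CDB) = 17 ∩ CB · DA = -208/3]
2. C_y = 31/3  [2·signedArea(CDB) = 17 ∩ CB · DA = -208/3]
   → C = (-1, 31/3)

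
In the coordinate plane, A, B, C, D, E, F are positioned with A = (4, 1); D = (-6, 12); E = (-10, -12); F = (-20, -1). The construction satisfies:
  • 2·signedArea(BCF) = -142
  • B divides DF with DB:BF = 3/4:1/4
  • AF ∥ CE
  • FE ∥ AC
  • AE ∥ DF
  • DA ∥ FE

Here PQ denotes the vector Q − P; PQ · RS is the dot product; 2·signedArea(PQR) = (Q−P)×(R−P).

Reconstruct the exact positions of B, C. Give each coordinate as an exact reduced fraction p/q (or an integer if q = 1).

1. B_x = -33/2  [B divides DF with DB:BF = 3/4:1/4]
2. B_y = 9/4  [B divides DF with DB:BF = 3/4:1/4]
   → B = (-33/2, 9/4)
3. C_x = 14  [AF ∥ CE ∩ FE ∥ AC]
4. C_y = -10  [AF ∥ CE ∩ FE ∥ AC]
   → C = (14, -10)

B = (-33/2, 9/4)
C = (14, -10)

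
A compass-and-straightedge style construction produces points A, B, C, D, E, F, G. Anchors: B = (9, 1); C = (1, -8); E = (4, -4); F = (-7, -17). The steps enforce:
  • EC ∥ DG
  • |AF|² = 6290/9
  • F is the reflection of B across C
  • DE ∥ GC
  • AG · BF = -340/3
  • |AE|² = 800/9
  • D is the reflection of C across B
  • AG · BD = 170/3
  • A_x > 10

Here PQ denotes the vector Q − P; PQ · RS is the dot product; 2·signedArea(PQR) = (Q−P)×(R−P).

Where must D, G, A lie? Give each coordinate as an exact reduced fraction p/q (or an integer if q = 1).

A = (32/3, 8/3)
D = (17, 10)
G = (14, 6)

1. D_x = 17  [D is the reflection of C across B]
2. D_y = 10  [D is the reflection of C across B]
   → D = (17, 10)
3. G_x = 14  [DE ∥ GC ∩ EC ∥ DG]
4. G_y = 6  [DE ∥ GC ∩ EC ∥ DG]
   → G = (14, 6)
5. A_x = 32/3  [line -8·x + -9·y + 328/3 = 0 ∩ |AE|² = 800/9]
6. A_y = 8/3  [line -8·x + -9·y + 328/3 = 0 ∩ |AE|² = 800/9]
   → A = (32/3, 8/3)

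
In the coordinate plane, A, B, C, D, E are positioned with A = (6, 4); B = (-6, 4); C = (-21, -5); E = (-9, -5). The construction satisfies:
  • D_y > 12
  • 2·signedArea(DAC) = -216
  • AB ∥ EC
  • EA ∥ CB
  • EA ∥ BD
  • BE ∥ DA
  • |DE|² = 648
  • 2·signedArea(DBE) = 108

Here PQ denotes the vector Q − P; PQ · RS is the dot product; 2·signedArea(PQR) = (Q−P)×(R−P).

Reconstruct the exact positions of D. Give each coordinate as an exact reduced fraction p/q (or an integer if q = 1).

D = (9, 13)

1. D_x = 9  [BE ∥ DA ∩ EA ∥ BD]
2. D_y = 13  [BE ∥ DA ∩ EA ∥ BD]
   → D = (9, 13)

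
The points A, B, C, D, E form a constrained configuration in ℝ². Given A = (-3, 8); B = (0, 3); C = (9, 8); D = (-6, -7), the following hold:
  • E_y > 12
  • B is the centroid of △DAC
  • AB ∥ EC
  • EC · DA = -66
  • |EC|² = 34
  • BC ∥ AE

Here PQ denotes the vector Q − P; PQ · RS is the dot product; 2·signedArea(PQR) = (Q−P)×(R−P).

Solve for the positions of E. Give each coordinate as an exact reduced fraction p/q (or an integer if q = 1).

1. E_x = 6  [AB ∥ EC ∩ BC ∥ AE]
2. E_y = 13  [AB ∥ EC ∩ BC ∥ AE]
   → E = (6, 13)

E = (6, 13)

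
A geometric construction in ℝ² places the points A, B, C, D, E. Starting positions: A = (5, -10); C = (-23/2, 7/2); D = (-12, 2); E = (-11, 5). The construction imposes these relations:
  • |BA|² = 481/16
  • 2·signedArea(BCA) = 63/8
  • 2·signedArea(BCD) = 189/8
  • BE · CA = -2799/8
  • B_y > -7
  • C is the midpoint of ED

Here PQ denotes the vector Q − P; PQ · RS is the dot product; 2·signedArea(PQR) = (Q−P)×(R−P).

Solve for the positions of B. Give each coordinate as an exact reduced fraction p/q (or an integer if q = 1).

B = (1, -25/4)

1. B_x = 1  [2·signedArea(BCA) = 63/8 ∩ BE · CA = -2799/8]
2. B_y = -25/4  [2·signedArea(BCA) = 63/8 ∩ BE · CA = -2799/8]
   → B = (1, -25/4)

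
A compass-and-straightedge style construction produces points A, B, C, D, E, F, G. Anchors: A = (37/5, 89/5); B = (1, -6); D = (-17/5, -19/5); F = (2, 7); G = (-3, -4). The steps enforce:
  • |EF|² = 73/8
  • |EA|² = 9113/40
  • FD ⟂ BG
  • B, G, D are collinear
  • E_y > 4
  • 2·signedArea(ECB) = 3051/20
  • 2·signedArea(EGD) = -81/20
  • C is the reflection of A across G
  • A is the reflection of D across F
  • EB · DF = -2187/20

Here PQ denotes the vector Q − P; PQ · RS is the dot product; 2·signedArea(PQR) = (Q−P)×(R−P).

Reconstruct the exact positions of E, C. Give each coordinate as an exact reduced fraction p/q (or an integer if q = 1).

C = (-67/5, -129/5)
E = (3/4, 17/4)

1. C_x = -67/5  [C is the reflection of A across G]
2. C_y = -129/5  [C is the reflection of A across G]
   → C = (-67/5, -129/5)
3. E_x = 3/4  [2·signedArea(ECB) = 3051/20 ∩ 2·signedArea(EGD) = -81/20]
4. E_y = 17/4  [2·signedArea(ECB) = 3051/20 ∩ 2·signedArea(EGD) = -81/20]
   → E = (3/4, 17/4)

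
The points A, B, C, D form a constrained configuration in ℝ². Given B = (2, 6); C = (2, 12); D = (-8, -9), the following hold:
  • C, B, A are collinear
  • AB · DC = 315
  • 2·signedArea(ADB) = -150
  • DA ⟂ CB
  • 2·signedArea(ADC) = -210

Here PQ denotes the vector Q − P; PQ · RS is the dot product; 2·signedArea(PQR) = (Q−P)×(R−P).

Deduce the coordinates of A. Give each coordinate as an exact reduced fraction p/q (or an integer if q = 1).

A = (2, -9)

1. A_x = 2  [C, B, A are collinear ∩ DA ⟂ CB]
2. A_y = -9  [C, B, A are collinear ∩ DA ⟂ CB]
   → A = (2, -9)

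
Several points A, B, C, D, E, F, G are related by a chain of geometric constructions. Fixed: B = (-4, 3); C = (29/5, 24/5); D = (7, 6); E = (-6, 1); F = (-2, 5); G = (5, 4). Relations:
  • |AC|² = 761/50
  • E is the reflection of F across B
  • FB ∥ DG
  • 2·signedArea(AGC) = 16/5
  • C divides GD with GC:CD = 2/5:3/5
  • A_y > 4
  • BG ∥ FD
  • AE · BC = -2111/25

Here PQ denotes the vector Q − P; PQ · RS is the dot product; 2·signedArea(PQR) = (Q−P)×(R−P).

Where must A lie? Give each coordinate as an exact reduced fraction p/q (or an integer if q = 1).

A = (19/10, 49/10)

1. A_x = 19/10  [2·signedArea(AGC) = 16/5 ∩ AE · BC = -2111/25]
2. A_y = 49/10  [2·signedArea(AGC) = 16/5 ∩ AE · BC = -2111/25]
   → A = (19/10, 49/10)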